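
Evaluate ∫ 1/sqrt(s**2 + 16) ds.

Substitute s = 4·tan(θ), so ds = 4·sec(θ)^2 dθ and the radical becomes sqrt(s**2 + 16) = 4·sec(θ) by the Pythagorean identity.
Integrate the resulting trig expression in θ, then back-substitute tan(θ) = s/4, sec(θ) = sqrt(s**2 + 16)/4 (absorbing any constant into C).

log(s + sqrt(s**2 + 16)) + C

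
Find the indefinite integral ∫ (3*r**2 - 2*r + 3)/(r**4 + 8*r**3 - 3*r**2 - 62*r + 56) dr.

11*log(r - 2)/54 - log(r - 1)/10 + 59*log(r + 4)/90 - 41*log(r + 7)/54 + C

Factor the denominator: (r - 2)*(r - 1)*(r + 4)*(r + 7).
Partial-fraction decomposition: -41/(54*(r + 7)) + 59/(90*(r + 4)) - 1/(10*(r - 1)) + 11/(54*(r - 2)).
Integrate each term: A/(r−a) contributes A·log|r−a|.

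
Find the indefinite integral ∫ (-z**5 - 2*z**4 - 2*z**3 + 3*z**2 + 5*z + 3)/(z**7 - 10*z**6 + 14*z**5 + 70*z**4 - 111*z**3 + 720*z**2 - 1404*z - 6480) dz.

Factor the denominator: (z - 6)*(z - 5)*(z - 4)*(z + 2)*(z + 3)*(z**2 + 9).
Partial-fraction decomposition: (49*z + 201)/(2925*(z**2 + 9)) + 25/(1512*(z + 3)) - 1/(208*(z + 2)) - 531/(700*(z - 4)) + 19/(8*(z - 5)) - 3553/(2160*(z - 6)).
Integrate each term; A/(z−a) gives A·log|z−a|; the (Bz+D)/(z²+p²) term gives a log and an atan.

-3553*log(z - 6)/2160 + 19*log(z - 5)/8 - 531*log(z - 4)/700 - log(z + 2)/208 + 25*log(z + 3)/1512 + 49*log(z**2 + 9)/5850 + 67*atan(z/3)/2925 + C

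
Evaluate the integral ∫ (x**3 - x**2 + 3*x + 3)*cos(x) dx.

Use integration by parts with u = x**3 - x**2 + 3*x + 3, dv = cos(x) dx, so v = sin(x).
Apply parts 3 times (tabular method): alternate signs, differentiate u down to 0, integrate dv up.

x**3*sin(x) - x**2*sin(x) + 3*x**2*cos(x) - 3*x*sin(x) - 2*x*cos(x) + 5*sin(x) - 3*cos(x) + C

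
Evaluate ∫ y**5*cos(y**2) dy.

y**4*sin(y**2)/2 + y**2*cos(y**2) - sin(y**2) + C

Let u = y², du = 2y dy; rewrite as (1/2)∫ u^2·cos(1u) du.
Now integrate by parts 2 times.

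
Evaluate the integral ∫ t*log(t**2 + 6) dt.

t**2*log(t**2 + 6)/2 - t**2/2 + 3*log(t**2 + 6) + C

Let u = t**2 + 6, so du = (2*t) dt.
The integral becomes (1/2)·∫ log(u) du; integrate by parts with u′=log(u), dv′=du.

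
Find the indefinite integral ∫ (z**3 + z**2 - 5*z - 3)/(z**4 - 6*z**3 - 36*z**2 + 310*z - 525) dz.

Factor the denominator: (z - 5)**2*(z - 3)*(z + 7).
Partial-fraction decomposition: 131/(720*(z + 7)) + 9/(20*(z - 3)) + 53/(144*(z - 5)) + 61/(12*(z - 5)**2).
Integrate each term; A/(z−a) gives A·log|z−a|; A/(z−a)² gives −A/(z−a).

53*log(z - 5)/144 + 9*log(z - 3)/20 + 131*log(z + 7)/720 - 61/(12*z - 60) + C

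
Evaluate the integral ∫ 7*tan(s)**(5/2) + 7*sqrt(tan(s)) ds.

14*tan(s)**(3/2)/3 + C

Let u = tan(s), so du = (tan(s)**2 + 1) ds.
Rewriting, the integral becomes 7·∫ √u du = 7·(2/3)u^(3/2).
Substituting back, u = tan(s).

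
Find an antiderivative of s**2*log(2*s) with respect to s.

s**3*(log(s) + log(2))/3 - s**3/9 + C

Use integration by parts with u = log(2*s), dv = s**2 ds.
Then du = 1/s ds and v = s**3/3.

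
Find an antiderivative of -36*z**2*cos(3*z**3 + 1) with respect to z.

Let u = 3*z**3 + 1, so du = (9*z**2) dz.
Rewriting, the integral becomes -4·∫ cos(u) du = -4·sin(u).
Substituting back, u = 3*z**3 + 1.

-4*sin(3*z**3 + 1) + C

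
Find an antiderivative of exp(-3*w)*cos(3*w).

Let I denote the integral. Integrate by parts with u = cos(3*w), dv = exp(-3*w) dw, so v = -exp(-3*w)/3: I = -exp(-3*w)*cos(3*w)/3 − ∫ exp(-3*w)*sin(3*w) dw.
Apply parts again with u = sin(3*w), dv = exp(-3*w) dw: ∫ exp(-3*w)*sin(3*w) dw = -exp(-3*w)*sin(3*w)/3 + I. Substituting back brings back I: I = exp(-3*w)*sin(3*w)/3 - exp(-3*w)*cos(3*w)/3 − I.
Solving for I: (1 + 1)·I equals the remaining terms, so I = (1/2)·(exp(-3*w)*sin(3*w)/3 - exp(-3*w)*cos(3*w)/3).

exp(-3*w)*sin(3*w)/6 - exp(-3*w)*cos(3*w)/6 + C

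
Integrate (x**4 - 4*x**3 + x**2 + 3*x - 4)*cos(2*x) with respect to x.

Use integration by parts with u = x**4 - 4*x**3 + x**2 + 3*x - 4, dv = cos(2*x) dx, so v = sin(2*x)/2.
Apply parts 4 times (tabular method): alternate signs, differentiate u down to 0, integrate dv up.

x**4*sin(2*x)/2 - 2*x**3*sin(2*x) + x**3*cos(2*x) - x**2*sin(2*x) - 3*x**2*cos(2*x) + 9*x*sin(2*x)/2 - x*cos(2*x) - 3*sin(2*x)/2 + 9*cos(2*x)/4 + C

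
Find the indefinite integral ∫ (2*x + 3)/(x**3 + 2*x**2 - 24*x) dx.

-log(x)/8 + 11*log(x - 4)/40 - 3*log(x + 6)/20 + C

Factor the denominator: x*(x - 4)*(x + 6).
Partial-fraction decomposition: -3/(20*(x + 6)) + 11/(40*(x - 4)) - 1/(8*x).
Integrate each term: A/(x−a) contributes A·log|x−a|.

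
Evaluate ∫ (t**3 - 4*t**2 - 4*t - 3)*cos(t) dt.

t**3*sin(t) - 4*t**2*sin(t) + 3*t**2*cos(t) - 10*t*sin(t) - 8*t*cos(t) + 5*sin(t) - 10*cos(t) + C

Use integration by parts with u = t**3 - 4*t**2 - 4*t - 3, dv = cos(t) dt, so v = sin(t).
Apply parts 3 times (tabular method): alternate signs, differentiate u down to 0, integrate dv up.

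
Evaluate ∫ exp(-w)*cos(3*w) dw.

Let I denote the integral. Integrate by parts with u = cos(3*w), dv = exp(-w) dw, so v = -exp(-w): I = -exp(-w)*cos(3*w) − 3·∫ exp(-w)*sin(3*w) dw.
Apply parts again with u = sin(3*w), dv = exp(-w) dw: ∫ exp(-w)*sin(3*w) dw = -exp(-w)*sin(3*w) + 3·I. Substituting back brings back I: I = 3*exp(-w)*sin(3*w) - exp(-w)*cos(3*w) − 9·I.
Solving for I: (1 + 9)·I equals the remaining terms, so I = (1/10)·(3*exp(-w)*sin(3*w) - exp(-w)*cos(3*w)).

3*exp(-w)*sin(3*w)/10 - exp(-w)*cos(3*w)/10 + C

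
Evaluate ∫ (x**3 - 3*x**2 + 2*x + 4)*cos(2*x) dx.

Use integration by parts with u = x**3 - 3*x**2 + 2*x + 4, dv = cos(2*x) dx, so v = sin(2*x)/2.
Apply parts 3 times (tabular method): alternate signs, differentiate u down to 0, integrate dv up.

x**3*sin(2*x)/2 - 3*x**2*sin(2*x)/2 + 3*x**2*cos(2*x)/4 + x*sin(2*x)/4 - 3*x*cos(2*x)/2 + 11*sin(2*x)/4 + cos(2*x)/8 + C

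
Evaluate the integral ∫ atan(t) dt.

t*atan(t) - log(t**2 + 1)/2 + C

Use integration by parts with u = arctan(t), dv = dt.
Then du = 1/(t**2 + 1) dt.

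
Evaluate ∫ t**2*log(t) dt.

Use integration by parts with u = log(t), dv = t**2 dt.
Then du = 1/t dt and v = t**3/3.

t**3*log(t)/3 - t**3/9 + C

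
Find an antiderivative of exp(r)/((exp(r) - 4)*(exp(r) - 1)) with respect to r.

log(exp(r) - 4)/3 - log(exp(r) - 1)/3 + C

Let u = e^r, du = e^r dr.
The integral becomes ∫ du/((u-4)(u-1)); decompose into partial fractions.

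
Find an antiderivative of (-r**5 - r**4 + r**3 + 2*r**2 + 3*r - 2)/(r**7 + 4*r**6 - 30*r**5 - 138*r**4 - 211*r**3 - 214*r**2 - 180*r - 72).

Factor the denominator: (r - 6)*(r + 1)**2*(r + 2)*(r + 6)*(r**2 + 1).
Partial-fraction decomposition: -(9*r + 7)/(370*(r**2 + 1)) + 1579/(11100*(r + 6)) - 1/(20*(r + 2)) - 43/(2450*(r + 1)) + 2/(35*(r + 1)**2) - 274/(5439*(r - 6)).
Integrate each term; A/(r−a) gives A·log|r−a|; the (Br+D)/(r²+p²) term gives a log and an atan.

-274*log(r - 6)/5439 - 43*log(r + 1)/2450 - log(r + 2)/20 + 1579*log(r + 6)/11100 - 9*log(r**2 + 1)/740 - 7*atan(r)/370 - 2/(35*r + 35) + C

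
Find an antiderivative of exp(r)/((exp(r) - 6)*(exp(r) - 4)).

log(exp(r) - 6)/2 - log(exp(r) - 4)/2 + C

Let u = e^r, du = e^r dr.
The integral becomes ∫ du/((u-4)(u-6)); decompose into partial fractions.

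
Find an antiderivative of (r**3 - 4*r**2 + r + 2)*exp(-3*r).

Use integration by parts with u = r**3 - 4*r**2 + r + 2, dv = exp(-3*r) dr, so v = -exp(-3*r)/3.
Apply parts 3 times (tabular method): alternate signs, differentiate u down to 0, integrate dv up.

(-3*r**3 + 9*r**2 + 3*r - 5)*exp(-3*r)/9 + C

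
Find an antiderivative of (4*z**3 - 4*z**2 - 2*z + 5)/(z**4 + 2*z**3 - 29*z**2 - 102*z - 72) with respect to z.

713*log(z - 6)/630 + log(z + 1)/42 - 133*log(z + 3)/18 + 307*log(z + 4)/30 + C

Factor the denominator: (z - 6)*(z + 1)*(z + 3)*(z + 4).
Partial-fraction decomposition: 307/(30*(z + 4)) - 133/(18*(z + 3)) + 1/(42*(z + 1)) + 713/(630*(z - 6)).
Integrate each term: A/(z−a) contributes A·log|z−a|.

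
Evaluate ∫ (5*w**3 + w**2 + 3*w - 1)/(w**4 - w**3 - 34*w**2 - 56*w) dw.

Factor the denominator: w*(w - 7)*(w + 2)*(w + 4).
Partial-fraction decomposition: 317/(88*(w + 4)) - 43/(36*(w + 2)) + 1784/(693*(w - 7)) + 1/(56*w).
Integrate each term: A/(w−a) contributes A·log|w−a|.

log(w)/56 + 1784*log(w - 7)/693 - 43*log(w + 2)/36 + 317*log(w + 4)/88 + C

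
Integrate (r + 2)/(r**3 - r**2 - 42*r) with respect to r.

-log(r)/21 + 9*log(r - 7)/91 - 2*log(r + 6)/39 + C

Factor the denominator: r*(r - 7)*(r + 6).
Partial-fraction decomposition: -2/(39*(r + 6)) + 9/(91*(r - 7)) - 1/(21*r).
Integrate each term: A/(r−a) contributes A·log|r−a|.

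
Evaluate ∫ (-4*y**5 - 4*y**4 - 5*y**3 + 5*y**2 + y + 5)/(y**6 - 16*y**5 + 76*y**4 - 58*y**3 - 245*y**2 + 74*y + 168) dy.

Factor the denominator: (y - 7)*(y - 6)*(y - 4)*(y - 1)*(y + 1)**2.
Partial-fraction decomposition: -289/(11200*(y + 1)) + 1/(40*(y + 1)**2) + 1/(180*(y - 1)) - 5351/(450*(y - 4)) + 5311/(70*(y - 6)) - 39145/(576*(y - 7)).
Integrate each term; A/(y−a) gives A·log|y−a|; A/(y−a)² gives −A/(y−a).

-39145*log(y - 7)/576 + 5311*log(y - 6)/70 - 5351*log(y - 4)/450 + log(y - 1)/180 - 289*log(y + 1)/11200 - 1/(40*y + 40) + C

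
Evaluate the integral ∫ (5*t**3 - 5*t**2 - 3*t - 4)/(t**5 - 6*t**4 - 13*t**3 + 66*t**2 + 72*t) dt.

Factor the denominator: t*(t - 6)*(t - 4)*(t + 1)*(t + 3).
Partial-fraction decomposition: -25/(54*(t + 3)) + 11/(70*(t + 1)) - 4/(5*(t - 4)) + 439/(378*(t - 6)) - 1/(18*t).
Integrate each term: A/(t−a) contributes A·log|t−a|.

-log(t)/18 + 439*log(t - 6)/378 - 4*log(t - 4)/5 + 11*log(t + 1)/70 - 25*log(t + 3)/54 + C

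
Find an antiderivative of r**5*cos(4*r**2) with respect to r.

Let u = r², du = 2r dr; rewrite as (1/2)∫ u^2·cos(4u) du.
Now integrate by parts 2 times.

r**4*sin(4*r**2)/8 + r**2*cos(4*r**2)/16 - sin(4*r**2)/64 + C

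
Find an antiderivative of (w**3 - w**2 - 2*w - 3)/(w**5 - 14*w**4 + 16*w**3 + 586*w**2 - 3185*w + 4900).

277*log(w - 7)/168 - 49*log(w - 5)/96 - 37*log(w - 4)/33 - 127*log(w + 7)/7392 + 29/(8*w - 40) + C

Factor the denominator: (w - 7)*(w - 5)**2*(w - 4)*(w + 7).
Partial-fraction decomposition: -127/(7392*(w + 7)) - 37/(33*(w - 4)) - 49/(96*(w - 5)) - 29/(8*(w - 5)**2) + 277/(168*(w - 7)).
Integrate each term; A/(w−a) gives A·log|w−a|; A/(w−a)² gives −A/(w−a).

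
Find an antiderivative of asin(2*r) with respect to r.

Use integration by parts with u = arcsin(2*r), dv = dr.
Then du = 2/sqrt(-4*r**2 + 1) dr.

r*asin(2*r) + sqrt(-4*r**2 + 1)/2 + C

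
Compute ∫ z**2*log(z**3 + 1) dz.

Let u = z**3 + 1, so du = (3*z**2) dz.
The integral becomes (1/3)·∫ log(u) du; integrate by parts with u′=log(u), dv′=du.

z**3*log(z**3 + 1)/3 - z**3/3 + log(z**3 + 1)/3 + C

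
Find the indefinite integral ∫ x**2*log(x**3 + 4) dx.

Let u = x**3 + 4, so du = (3*x**2) dx.
The integral becomes (1/3)·∫ log(u) du; integrate by parts with u′=log(u), dv′=du.

x**3*log(x**3 + 4)/3 - x**3/3 + 4*log(x**3 + 4)/3 + C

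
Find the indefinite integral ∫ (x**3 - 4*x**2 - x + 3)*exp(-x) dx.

Use integration by parts with u = x**3 - 4*x**2 - x + 3, dv = exp(-x) dx, so v = -exp(-x).
Apply parts 3 times (tabular method): alternate signs, differentiate u down to 0, integrate dv up.

(-x**3 + x**2 + 3*x)*exp(-x) + C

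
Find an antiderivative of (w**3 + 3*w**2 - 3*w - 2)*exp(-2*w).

(-4*w**3 - 18*w**2 - 6*w + 5)*exp(-2*w)/8 + C

Use integration by parts with u = w**3 + 3*w**2 - 3*w - 2, dv = exp(-2*w) dw, so v = -exp(-2*w)/2.
Apply parts 3 times (tabular method): alternate signs, differentiate u down to 0, integrate dv up.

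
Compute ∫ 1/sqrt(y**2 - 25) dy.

log(y + sqrt(y**2 - 25)) + C

Substitute y = 5·sec(θ), so dy = 5·sec(θ)*tan(θ) dθ and the radical becomes sqrt(y**2 - 25) = 5·tan(θ) by the Pythagorean identity.
Integrate the resulting trig expression in θ, then back-substitute sec(θ) = y/5, tan(θ) = sqrt(y**2 - 25)/5 (absorbing any constant into C).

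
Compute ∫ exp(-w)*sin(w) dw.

Let I denote the integral. Integrate by parts with u = sin(w), dv = exp(-w) dw, so v = -exp(-w): I = -exp(-w)*sin(w) + ∫ exp(-w)*cos(w) dw.
Apply parts again with u = cos(w), dv = exp(-w) dw: ∫ exp(-w)*cos(w) dw = -exp(-w)*cos(w) − I. Substituting back brings back I: I = -exp(-w)*sin(w) - exp(-w)*cos(w) − I.
Solving for I: (1 + 1)·I equals the remaining terms, so I = (1/2)·(-exp(-w)*sin(w) - exp(-w)*cos(w)).

-exp(-w)*sin(w)/2 - exp(-w)*cos(w)/2 + C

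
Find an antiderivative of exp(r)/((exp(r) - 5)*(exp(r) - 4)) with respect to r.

log(exp(r) - 5) - log(exp(r) - 4) + C

Let u = e^r, du = e^r dr.
The integral becomes ∫ du/((u-5)(u-4)); decompose into partial fractions.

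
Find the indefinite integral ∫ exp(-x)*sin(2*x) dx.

Let I denote the integral. Integrate by parts with u = sin(2*x), dv = exp(-x) dx, so v = -exp(-x): I = -exp(-x)*sin(2*x) + 2·∫ exp(-x)*cos(2*x) dx.
Apply parts again with u = cos(2*x), dv = exp(-x) dx: ∫ exp(-x)*cos(2*x) dx = -exp(-x)*cos(2*x) − 2·I. Substituting back brings back I: I = -exp(-x)*sin(2*x) - 2*exp(-x)*cos(2*x) − 4·I.
Solving for I: (1 + 4)·I equals the remaining terms, so I = (1/5)·(-exp(-x)*sin(2*x) - 2*exp(-x)*cos(2*x)).

-exp(-x)*sin(2*x)/5 - 2*exp(-x)*cos(2*x)/5 + C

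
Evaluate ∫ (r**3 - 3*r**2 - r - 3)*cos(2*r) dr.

r**3*sin(2*r)/2 - 3*r**2*sin(2*r)/2 + 3*r**2*cos(2*r)/4 - 5*r*sin(2*r)/4 - 3*r*cos(2*r)/2 - 3*sin(2*r)/4 - 5*cos(2*r)/8 + C

Use integration by parts with u = r**3 - 3*r**2 - r - 3, dv = cos(2*r) dr, so v = sin(2*r)/2.
Apply parts 3 times (tabular method): alternate signs, differentiate u down to 0, integrate dv up.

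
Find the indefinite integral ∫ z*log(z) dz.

Use integration by parts with u = log(z), dv = z dz.
Then du = 1/z dz and v = z**2/2.

z**2*log(z)/2 - z**2/4 + C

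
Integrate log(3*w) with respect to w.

Use integration by parts with u = log(3*w), dv = dw.
Then du = 1/w dw and v = w.

w*(log(w) + log(3)) - w + C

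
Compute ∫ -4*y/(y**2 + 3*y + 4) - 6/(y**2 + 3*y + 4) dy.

-2*log(y**2 + 3*y + 4) + C

Let u = y**2 + 3*y + 4, so du = (2*y + 3) dy.
Rewriting, the integral becomes -2·∫ 1/u du = -2·log(u).
Substituting back, u = y**2 + 3*y + 4.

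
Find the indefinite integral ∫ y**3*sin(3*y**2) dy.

-y**2*cos(3*y**2)/6 + sin(3*y**2)/18 + C

Let u = y², du = 2y dy; rewrite as (1/2)∫ u^1·sin(3u) du.
Now integrate by parts 1 time.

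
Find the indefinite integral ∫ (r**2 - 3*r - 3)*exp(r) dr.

(r**2 - 5*r + 2)*exp(r) + C

Use integration by parts with u = r**2 - 3*r - 3, dv = exp(r) dr, so v = exp(r).
Apply parts 2 times (tabular method): alternate signs, differentiate u down to 0, integrate dv up.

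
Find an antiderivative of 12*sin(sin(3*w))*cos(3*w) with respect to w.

Let u = sin(3*w), so du = (3*cos(3*w)) dw.
Rewriting, the integral becomes 4·∫ sin(u) du = 4·-cos(u).
Substituting back, u = sin(3*w).

-4*cos(sin(3*w)) + C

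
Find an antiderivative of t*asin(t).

t**2*asin(t)/2 + t*sqrt(-t**2 + 1)/4 - asin(t)/4 + C

Use integration by parts with u = arcsin(t), dv = t dt.
Then du = 1/sqrt(-t**2 + 1) dt.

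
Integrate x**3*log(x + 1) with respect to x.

Use integration by parts with u = log(x + 1), dv = x**3 dx.
Then du = 1/(x + 1) dx and v = x**4/4.

x**4*log(x + 1)/4 - x**4/16 + x**3/12 - x**2/8 + x/4 - log(x + 1)/4 + C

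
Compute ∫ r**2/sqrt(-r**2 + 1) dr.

-r*sqrt(-r**2 + 1)/2 + asin(r)/2 + C

Substitute r = sin(θ), so dr = cos(θ) dθ and the radical becomes sqrt(-r**2 + 1) = cos(θ) by the Pythagorean identity.
Integrate the resulting trig expression in θ, then back-substitute θ = asin(r), sin(θ) = r, cos(θ) = sqrt(-r**2 + 1) (absorbing any constant into C).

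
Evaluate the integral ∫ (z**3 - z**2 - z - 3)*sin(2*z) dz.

-z**3*cos(2*z)/2 + 3*z**2*sin(2*z)/4 + z**2*cos(2*z)/2 - z*sin(2*z)/2 + 5*z*cos(2*z)/4 - 5*sin(2*z)/8 + 5*cos(2*z)/4 + C

Use integration by parts with u = z**3 - z**2 - z - 3, dv = sin(2*z) dz, so v = -cos(2*z)/2.
Apply parts 3 times (tabular method): alternate signs, differentiate u down to 0, integrate dv up.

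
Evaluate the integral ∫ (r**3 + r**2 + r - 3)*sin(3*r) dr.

Use integration by parts with u = r**3 + r**2 + r - 3, dv = sin(3*r) dr, so v = -cos(3*r)/3.
Apply parts 3 times (tabular method): alternate signs, differentiate u down to 0, integrate dv up.

-r**3*cos(3*r)/3 + r**2*sin(3*r)/3 - r**2*cos(3*r)/3 + 2*r*sin(3*r)/9 - r*cos(3*r)/9 + sin(3*r)/27 + 29*cos(3*r)/27 + C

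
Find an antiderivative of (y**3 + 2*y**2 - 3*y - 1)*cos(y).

y**3*sin(y) + 2*y**2*sin(y) + 3*y**2*cos(y) - 9*y*sin(y) + 4*y*cos(y) - 5*sin(y) - 9*cos(y) + C

Use integration by parts with u = y**3 + 2*y**2 - 3*y - 1, dv = cos(y) dy, so v = sin(y).
Apply parts 3 times (tabular method): alternate signs, differentiate u down to 0, integrate dv up.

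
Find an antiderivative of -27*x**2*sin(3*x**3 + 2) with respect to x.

Let u = 3*x**3 + 2, so du = (9*x**2) dx.
Rewriting, the integral becomes -3·∫ sin(u) du = -3·-cos(u).
Substituting back, u = 3*x**3 + 2.

3*cos(3*x**3 + 2) + C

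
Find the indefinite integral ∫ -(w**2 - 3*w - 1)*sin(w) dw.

w**2*cos(w) - 2*w*sin(w) - 3*w*cos(w) + 3*sin(w) - 3*cos(w) + C

Use integration by parts with u = w**2 - 3*w - 1, dv = -sin(w) dw, so v = cos(w).
Apply parts 2 times (tabular method): alternate signs, differentiate u down to 0, integrate dv up.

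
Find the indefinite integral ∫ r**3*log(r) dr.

Use integration by parts with u = log(r), dv = r**3 dr.
Then du = 1/r dr and v = r**4/4.

r**4*log(r)/4 - r**4/16 + C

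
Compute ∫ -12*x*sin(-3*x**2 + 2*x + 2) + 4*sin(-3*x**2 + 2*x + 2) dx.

Let u = 3*x**2 - 2*x - 2, so du = (6*x - 2) dx.
Rewriting, the integral becomes 2·∫ sin(u) du = 2·-cos(u).
Substituting back, u = 3*x**2 - 2*x - 2.

-2*cos(-3*x**2 + 2*x + 2) + C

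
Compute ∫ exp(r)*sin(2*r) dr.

exp(r)*sin(2*r)/5 - 2*exp(r)*cos(2*r)/5 + C

Let I denote the integral. Integrate by parts with u = sin(2*r), dv = exp(r) dr, so v = exp(r): I = exp(r)*sin(2*r) − 2·∫ exp(r)*cos(2*r) dr.
Apply parts again with u = cos(2*r), dv = exp(r) dr: ∫ exp(r)*cos(2*r) dr = exp(r)*cos(2*r) + 2·I. Substituting back brings back I: I = exp(r)*sin(2*r) - 2*exp(r)*cos(2*r) − 4·I.
Solving for I: (1 + 4)·I equals the remaining terms, so I = (1/5)·(exp(r)*sin(2*r) - 2*exp(r)*cos(2*r)).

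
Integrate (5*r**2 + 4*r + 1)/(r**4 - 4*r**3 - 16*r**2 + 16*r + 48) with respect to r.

205*log(r - 6)/256 - 29*log(r - 2)/64 - 89*log(r + 2)/256 - 13/(32*r + 64) + C

Factor the denominator: (r - 6)*(r - 2)*(r + 2)**2.
Partial-fraction decomposition: -89/(256*(r + 2)) + 13/(32*(r + 2)**2) - 29/(64*(r - 2)) + 205/(256*(r - 6)).
Integrate each term; A/(r−a) gives A·log|r−a|; A/(r−a)² gives −A/(r−a).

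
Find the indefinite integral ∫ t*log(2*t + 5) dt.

Use integration by parts with u = log(2*t + 5), dv = t dt.
Then du = 2/(2*t + 5) dt and v = t**2/2.

t**2*log(2*t + 5)/2 - t**2/4 + 5*t/4 - 25*log(2*t + 5)/8 + C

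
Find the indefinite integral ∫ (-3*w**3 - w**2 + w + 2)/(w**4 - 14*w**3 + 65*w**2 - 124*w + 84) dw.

-1069*log(w - 7)/100 + 85*log(w - 3)/4 - 339*log(w - 2)/25 + 24/(5*w - 10) + C

Factor the denominator: (w - 7)*(w - 3)*(w - 2)**2.
Partial-fraction decomposition: -339/(25*(w - 2)) - 24/(5*(w - 2)**2) + 85/(4*(w - 3)) - 1069/(100*(w - 7)).
Integrate each term; A/(w−a) gives A·log|w−a|; A/(w−a)² gives −A/(w−a).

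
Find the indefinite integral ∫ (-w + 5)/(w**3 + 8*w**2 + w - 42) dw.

Factor the denominator: (w - 2)*(w + 3)*(w + 7).
Partial-fraction decomposition: 1/(3*(w + 7)) - 2/(5*(w + 3)) + 1/(15*(w - 2)).
Integrate each term: A/(w−a) contributes A·log|w−a|.

log(w - 2)/15 - 2*log(w + 3)/5 + log(w + 7)/3 + C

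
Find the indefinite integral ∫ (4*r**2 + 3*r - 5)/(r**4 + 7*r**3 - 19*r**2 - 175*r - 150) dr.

log(r - 5)/6 + log(r + 1)/30 + 2*log(r + 5) - 11*log(r + 6)/5 + C

Factor the denominator: (r - 5)*(r + 1)*(r + 5)*(r + 6).
Partial-fraction decomposition: -11/(5*(r + 6)) + 2/(r + 5) + 1/(30*(r + 1)) + 1/(6*(r - 5)).
Integrate each term: A/(r−a) contributes A·log|r−a|.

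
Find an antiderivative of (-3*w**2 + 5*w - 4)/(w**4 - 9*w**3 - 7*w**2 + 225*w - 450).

-82*log(w - 6)/33 + 27*log(w - 5)/10 - log(w - 3)/3 + 13*log(w + 5)/110 + C

Factor the denominator: (w - 6)*(w - 5)*(w - 3)*(w + 5).
Partial-fraction decomposition: 13/(110*(w + 5)) - 1/(3*(w - 3)) + 27/(10*(w - 5)) - 82/(33*(w - 6)).
Integrate each term: A/(w−a) contributes A·log|w−a|.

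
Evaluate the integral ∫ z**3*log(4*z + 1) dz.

z**4*log(4*z + 1)/4 - z**4/16 + z**3/48 - z**2/128 + z/256 - log(4*z + 1)/1024 + C

Use integration by parts with u = log(4*z + 1), dv = z**3 dz.
Then du = 4/(4*z + 1) dz and v = z**4/4.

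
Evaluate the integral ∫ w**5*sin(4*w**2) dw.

-w**4*cos(4*w**2)/8 + w**2*sin(4*w**2)/16 + cos(4*w**2)/64 + C

Let u = w², du = 2w dw; rewrite as (1/2)∫ u^2·sin(4u) du.
Now integrate by parts 2 times.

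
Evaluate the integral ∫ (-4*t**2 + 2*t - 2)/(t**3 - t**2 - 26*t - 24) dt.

-67*log(t - 6)/35 + 8*log(t + 1)/21 - 37*log(t + 4)/15 + C

Factor the denominator: (t - 6)*(t + 1)*(t + 4).
Partial-fraction decomposition: -37/(15*(t + 4)) + 8/(21*(t + 1)) - 67/(35*(t - 6)).
Integrate each term: A/(t−a) contributes A·log|t−a|.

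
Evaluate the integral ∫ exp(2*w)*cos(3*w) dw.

Let I denote the integral. Integrate by parts with u = cos(3*w), dv = exp(2*w) dw, so v = exp(2*w)/2: I = exp(2*w)*cos(3*w)/2 + (3/2)·∫ exp(2*w)*sin(3*w) dw.
Apply parts again with u = sin(3*w), dv = exp(2*w) dw: ∫ exp(2*w)*sin(3*w) dw = exp(2*w)*sin(3*w)/2 − (3/2)·I. Substituting back brings back I: I = 3*exp(2*w)*sin(3*w)/4 + exp(2*w)*cos(3*w)/2 − (9/4)·I.
Solving for I: (1 + 9/4)·I equals the remaining terms, so I = (4/13)·(3*exp(2*w)*sin(3*w)/4 + exp(2*w)*cos(3*w)/2).

3*exp(2*w)*sin(3*w)/13 + 2*exp(2*w)*cos(3*w)/13 + C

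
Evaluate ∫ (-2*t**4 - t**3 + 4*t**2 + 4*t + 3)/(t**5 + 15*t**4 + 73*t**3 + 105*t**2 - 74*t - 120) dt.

Factor the denominator: (t - 1)*(t + 1)*(t + 4)*(t + 5)*(t + 6).
Partial-fraction decomposition: -2253/(70*(t + 6)) + 521/(12*(t + 5)) - 397/(30*(t + 4)) - 1/(60*(t + 1)) + 2/(105*(t - 1)).
Integrate each term: A/(t−a) contributes A·log|t−a|.

2*log(t - 1)/105 - log(t + 1)/60 - 397*log(t + 4)/30 + 521*log(t + 5)/12 - 2253*log(t + 6)/70 + C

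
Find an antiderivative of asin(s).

s*asin(s) + sqrt(-s**2 + 1) + C

Use integration by parts with u = arcsin(s), dv = ds.
Then du = 1/sqrt(-s**2 + 1) ds.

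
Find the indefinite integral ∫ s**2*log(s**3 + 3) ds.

s**3*log(s**3 + 3)/3 - s**3/3 + log(s**3 + 3) + C

Let u = s**3 + 3, so du = (3*s**2) ds.
The integral becomes (1/3)·∫ log(u) du; integrate by parts with u′=log(u), dv′=du.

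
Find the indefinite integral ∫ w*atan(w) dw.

w**2*atan(w)/2 - w/2 + atan(w)/2 + C

Use integration by parts with u = arctan(w), dv = w dw.
Then du = 1/(w**2 + 1) dw.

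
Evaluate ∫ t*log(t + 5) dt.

Use integration by parts with u = log(t + 5), dv = t dt.
Then du = 1/(t + 5) dt and v = t**2/2.

t**2*log(t + 5)/2 - t**2/4 + 5*t/2 - 25*log(t + 5)/2 + C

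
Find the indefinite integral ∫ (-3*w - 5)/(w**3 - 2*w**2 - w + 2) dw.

-11*log(w - 2)/3 + 4*log(w - 1) - log(w + 1)/3 + C

Factor the denominator: (w - 2)*(w - 1)*(w + 1).
Partial-fraction decomposition: -1/(3*(w + 1)) + 4/(w - 1) - 11/(3*(w - 2)).
Integrate each term: A/(w−a) contributes A·log|w−a|.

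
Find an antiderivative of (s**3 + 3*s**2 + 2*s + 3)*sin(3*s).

Use integration by parts with u = s**3 + 3*s**2 + 2*s + 3, dv = sin(3*s) ds, so v = -cos(3*s)/3.
Apply parts 3 times (tabular method): alternate signs, differentiate u down to 0, integrate dv up.

-s**3*cos(3*s)/3 + s**2*sin(3*s)/3 - s**2*cos(3*s) + 2*s*sin(3*s)/3 - 4*s*cos(3*s)/9 + 4*sin(3*s)/27 - 7*cos(3*s)/9 + C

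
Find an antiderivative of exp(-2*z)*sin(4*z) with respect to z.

Let I denote the integral. Integrate by parts with u = sin(4*z), dv = exp(-2*z) dz, so v = -exp(-2*z)/2: I = -exp(-2*z)*sin(4*z)/2 + 2·∫ exp(-2*z)*cos(4*z) dz.
Apply parts again with u = cos(4*z), dv = exp(-2*z) dz: ∫ exp(-2*z)*cos(4*z) dz = -exp(-2*z)*cos(4*z)/2 − 2·I. Substituting back brings back I: I = -exp(-2*z)*sin(4*z)/2 - exp(-2*z)*cos(4*z) − 4·I.
Solving for I: (1 + 4)·I equals the remaining terms, so I = (1/5)·(-exp(-2*z)*sin(4*z)/2 - exp(-2*z)*cos(4*z)).

-exp(-2*z)*sin(4*z)/10 - exp(-2*z)*cos(4*z)/5 + C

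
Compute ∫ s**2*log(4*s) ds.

s**3*(log(s) + 2*log(2))/3 - s**3/9 + C

Use integration by parts with u = log(4*s), dv = s**2 ds.
Then du = 1/s ds and v = s**3/3.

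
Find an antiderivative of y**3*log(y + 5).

Use integration by parts with u = log(y + 5), dv = y**3 dy.
Then du = 1/(y + 5) dy and v = y**4/4.

y**4*log(y + 5)/4 - y**4/16 + 5*y**3/12 - 25*y**2/8 + 125*y/4 - 625*log(y + 5)/4 + C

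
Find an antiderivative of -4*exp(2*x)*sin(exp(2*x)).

2*cos(exp(2*x)) + C

Let u = exp(2*x), so du = (2*exp(2*x)) dx.
Rewriting, the integral becomes -2·∫ sin(u) du = -2·-cos(u).
Substituting back, u = exp(2*x).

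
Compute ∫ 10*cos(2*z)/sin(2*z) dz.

Let u = sin(2*z), so du = (2*cos(2*z)) dz.
Rewriting, the integral becomes 5·∫ 1/u du = 5·log(u).
Substituting back, u = sin(2*z).

5*log(sin(2*z)) + C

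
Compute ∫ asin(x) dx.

x*asin(x) + sqrt(-x**2 + 1) + C

Use integration by parts with u = arcsin(x), dv = dx.
Then du = 1/sqrt(-x**2 + 1) dx.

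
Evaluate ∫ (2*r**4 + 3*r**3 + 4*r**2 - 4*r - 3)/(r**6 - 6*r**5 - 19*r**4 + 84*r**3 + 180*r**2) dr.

Factor the denominator: r**2*(r - 6)*(r - 5)*(r + 2)*(r + 3).
Partial-fraction decomposition: -7/(36*(r + 3)) + 29/(224*(r + 2)) - 851/(700*(r - 5)) + 373/(288*(r - 6)) - 13/(900*r) - 1/(60*r**2).
Integrate each term; A/(r−a) gives A·log|r−a|; A/(r−a)² gives −A/(r−a).

-13*log(r)/900 + 373*log(r - 6)/288 - 851*log(r - 5)/700 + 29*log(r + 2)/224 - 7*log(r + 3)/36 + 1/(60*r) + C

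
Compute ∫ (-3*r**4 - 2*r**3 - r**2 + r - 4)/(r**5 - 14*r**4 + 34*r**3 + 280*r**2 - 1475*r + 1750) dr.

-529*log(r - 7)/16 + 13517*log(r - 5)/450 + 2*log(r - 2)/9 - 79*log(r + 5)/400 - 2149/(60*r - 300) + C

Factor the denominator: (r - 7)*(r - 5)**2*(r - 2)*(r + 5).
Partial-fraction decomposition: -79/(400*(r + 5)) + 2/(9*(r - 2)) + 13517/(450*(r - 5)) + 2149/(60*(r - 5)**2) - 529/(16*(r - 7)).
Integrate each term; A/(r−a) gives A·log|r−a|; A/(r−a)² gives −A/(r−a).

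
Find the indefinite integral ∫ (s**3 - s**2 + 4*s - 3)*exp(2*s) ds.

Use integration by parts with u = s**3 - s**2 + 4*s - 3, dv = exp(2*s) ds, so v = exp(2*s)/2.
Apply parts 3 times (tabular method): alternate signs, differentiate u down to 0, integrate dv up.

(4*s**3 - 10*s**2 + 26*s - 25)*exp(2*s)/8 + C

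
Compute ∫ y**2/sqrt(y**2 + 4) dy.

y*sqrt(y**2 + 4)/2 - 2*log(y + sqrt(y**2 + 4)) + C

Substitute y = 2·tan(θ), so dy = 2·sec(θ)^2 dθ and the radical becomes sqrt(y**2 + 4) = 2·sec(θ) by the Pythagorean identity.
Integrate the resulting trig expression in θ, then back-substitute tan(θ) = y/2, sec(θ) = sqrt(y**2 + 4)/2 (absorbing any constant into C).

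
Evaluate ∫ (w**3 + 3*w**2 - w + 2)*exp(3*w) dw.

Use integration by parts with u = w**3 + 3*w**2 - w + 2, dv = exp(3*w) dw, so v = exp(3*w)/3.
Apply parts 3 times (tabular method): alternate signs, differentiate u down to 0, integrate dv up.

(9*w**3 + 18*w**2 - 21*w + 25)*exp(3*w)/27 + C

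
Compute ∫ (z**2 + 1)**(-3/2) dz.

z/sqrt(z**2 + 1) + C

Substitute z = tan(θ), so dz = sec(θ)^2 dθ and the radical becomes sqrt(z**2 + 1) = sec(θ) by the Pythagorean identity.
Integrate the resulting trig expression in θ, then back-substitute tan(θ) = z, sec(θ) = sqrt(z**2 + 1) (absorbing any constant into C).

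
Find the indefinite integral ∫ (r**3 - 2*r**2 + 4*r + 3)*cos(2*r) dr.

Use integration by parts with u = r**3 - 2*r**2 + 4*r + 3, dv = cos(2*r) dr, so v = sin(2*r)/2.
Apply parts 3 times (tabular method): alternate signs, differentiate u down to 0, integrate dv up.

r**3*sin(2*r)/2 - r**2*sin(2*r) + 3*r**2*cos(2*r)/4 + 5*r*sin(2*r)/4 - r*cos(2*r) + 2*sin(2*r) + 5*cos(2*r)/8 + C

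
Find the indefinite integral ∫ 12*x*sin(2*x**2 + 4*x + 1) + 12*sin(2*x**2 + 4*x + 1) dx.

-3*cos(2*x**2 + 4*x + 1) + C

Let u = 2*x**2 + 4*x + 1, so du = (4*x + 4) dx.
Rewriting, the integral becomes 3·∫ sin(u) du = 3·-cos(u).
Substituting back, u = 2*x**2 + 4*x + 1.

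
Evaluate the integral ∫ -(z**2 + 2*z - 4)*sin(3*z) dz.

Use integration by parts with u = z**2 + 2*z - 4, dv = -sin(3*z) dz, so v = cos(3*z)/3.
Apply parts 2 times (tabular method): alternate signs, differentiate u down to 0, integrate dv up.

z**2*cos(3*z)/3 - 2*z*sin(3*z)/9 + 2*z*cos(3*z)/3 - 2*sin(3*z)/9 - 38*cos(3*z)/27 + C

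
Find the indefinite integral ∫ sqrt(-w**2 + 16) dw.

w*sqrt(-w**2 + 16)/2 + 8*asin(w/4) + C

Substitute w = 4·sin(θ), so dw = 4·cos(θ) dθ and the radical becomes sqrt(-w**2 + 16) = 4·cos(θ) by the Pythagorean identity.
Integrate the resulting trig expression in θ, then back-substitute θ = asin(w/4), sin(θ) = w/4, cos(θ) = sqrt(-w**2 + 16)/4 (absorbing any constant into C).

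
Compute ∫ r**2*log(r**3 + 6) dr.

Let u = r**3 + 6, so du = (3*r**2) dr.
The integral becomes (1/3)·∫ log(u) du; integrate by parts with u′=log(u), dv′=du.

r**3*log(r**3 + 6)/3 - r**3/3 + 2*log(r**3 + 6) + C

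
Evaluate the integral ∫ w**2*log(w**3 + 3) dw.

Let u = w**3 + 3, so du = (3*w**2) dw.
The integral becomes (1/3)·∫ log(u) du; integrate by parts with u′=log(u), dv′=du.

w**3*log(w**3 + 3)/3 - w**3/3 + log(w**3 + 3) + C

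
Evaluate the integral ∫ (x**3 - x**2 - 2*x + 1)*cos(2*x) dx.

Use integration by parts with u = x**3 - x**2 - 2*x + 1, dv = cos(2*x) dx, so v = sin(2*x)/2.
Apply parts 3 times (tabular method): alternate signs, differentiate u down to 0, integrate dv up.

x**3*sin(2*x)/2 - x**2*sin(2*x)/2 + 3*x**2*cos(2*x)/4 - 7*x*sin(2*x)/4 - x*cos(2*x)/2 + 3*sin(2*x)/4 - 7*cos(2*x)/8 + C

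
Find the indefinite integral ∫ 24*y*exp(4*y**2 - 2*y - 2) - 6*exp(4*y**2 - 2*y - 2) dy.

3*exp(4*y**2 - 2*y - 2) + C

Let u = 4*y**2 - 2*y - 2, so du = (8*y - 2) dy.
Rewriting, the integral becomes 3·∫ e^u du = 3·e^u.
Substituting back, u = 4*y**2 - 2*y - 2.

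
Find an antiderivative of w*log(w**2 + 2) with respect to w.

Let u = w**2 + 2, so du = (2*w) dw.
The integral becomes (1/2)·∫ log(u) du; integrate by parts with u′=log(u), dv′=du.

w**2*log(w**2 + 2)/2 - w**2/2 + log(w**2 + 2) + C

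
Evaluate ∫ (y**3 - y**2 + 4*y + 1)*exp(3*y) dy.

(9*y**3 - 18*y**2 + 48*y - 7)*exp(3*y)/27 + C

Use integration by parts with u = y**3 - y**2 + 4*y + 1, dv = exp(3*y) dy, so v = exp(3*y)/3.
Apply parts 3 times (tabular method): alternate signs, differentiate u down to 0, integrate dv up.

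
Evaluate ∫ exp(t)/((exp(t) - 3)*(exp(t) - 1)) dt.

Let u = e^t, du = e^t dt.
The integral becomes ∫ du/((u-3)(u-1)); decompose into partial fractions.

log(exp(t) - 3)/2 - log(exp(t) - 1)/2 + C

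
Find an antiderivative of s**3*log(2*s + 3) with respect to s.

s**4*log(2*s + 3)/4 - s**4/16 + s**3/8 - 9*s**2/32 + 27*s/32 - 81*log(2*s + 3)/64 + C

Use integration by parts with u = log(2*s + 3), dv = s**3 ds.
Then du = 2/(2*s + 3) ds and v = s**4/4.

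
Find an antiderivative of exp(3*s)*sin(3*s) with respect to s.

Let I denote the integral. Integrate by parts with u = sin(3*s), dv = exp(3*s) ds, so v = exp(3*s)/3: I = exp(3*s)*sin(3*s)/3 − ∫ exp(3*s)*cos(3*s) ds.
Apply parts again with u = cos(3*s), dv = exp(3*s) ds: ∫ exp(3*s)*cos(3*s) ds = exp(3*s)*cos(3*s)/3 + I. Substituting back brings back I: I = exp(3*s)*sin(3*s)/3 - exp(3*s)*cos(3*s)/3 − I.
Solving for I: (1 + 1)·I equals the remaining terms, so I = (1/2)·(exp(3*s)*sin(3*s)/3 - exp(3*s)*cos(3*s)/3).

exp(3*s)*sin(3*s)/6 - exp(3*s)*cos(3*s)/6 + C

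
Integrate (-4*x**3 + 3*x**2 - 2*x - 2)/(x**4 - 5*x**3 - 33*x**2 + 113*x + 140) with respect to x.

Factor the denominator: (x - 7)*(x - 4)*(x + 1)*(x + 5).
Partial-fraction decomposition: -583/(432*(x + 5)) + 7/(160*(x + 1)) + 218/(135*(x - 4)) - 1241/(288*(x - 7)).
Integrate each term: A/(x−a) contributes A·log|x−a|.

-1241*log(x - 7)/288 + 218*log(x - 4)/135 + 7*log(x + 1)/160 - 583*log(x + 5)/432 + C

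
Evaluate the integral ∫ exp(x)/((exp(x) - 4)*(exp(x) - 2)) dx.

Let u = e^x, du = e^x dx.
The integral becomes ∫ du/((u-2)(u-4)); decompose into partial fractions.

log(exp(x) - 4)/2 - log(exp(x) - 2)/2 + C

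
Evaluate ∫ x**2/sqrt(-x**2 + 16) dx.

Substitute x = 4·sin(θ), so dx = 4·cos(θ) dθ and the radical becomes sqrt(-x**2 + 16) = 4·cos(θ) by the Pythagorean identity.
Integrate the resulting trig expression in θ, then back-substitute θ = asin(x/4), sin(θ) = x/4, cos(θ) = sqrt(-x**2 + 16)/4 (absorbing any constant into C).

-x*sqrt(-x**2 + 16)/2 + 8*asin(x/4) + C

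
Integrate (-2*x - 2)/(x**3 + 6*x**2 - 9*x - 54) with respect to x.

Factor the denominator: (x - 3)*(x + 3)*(x + 6).
Partial-fraction decomposition: 10/(27*(x + 6)) - 2/(9*(x + 3)) - 4/(27*(x - 3)).
Integrate each term: A/(x−a) contributes A·log|x−a|.

-4*log(x - 3)/27 - 2*log(x + 3)/9 + 10*log(x + 6)/27 + C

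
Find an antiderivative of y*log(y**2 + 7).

y**2*log(y**2 + 7)/2 - y**2/2 + 7*log(y**2 + 7)/2 + C

Let u = y**2 + 7, so du = (2*y) dy.
The integral becomes (1/2)·∫ log(u) du; integrate by parts with u′=log(u), dv′=du.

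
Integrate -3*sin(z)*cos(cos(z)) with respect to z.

Let u = cos(z), so du = (-sin(z)) dz.
Rewriting, the integral becomes 3·∫ cos(u) du = 3·sin(u).
Substituting back, u = cos(z).

3*sin(cos(z)) + C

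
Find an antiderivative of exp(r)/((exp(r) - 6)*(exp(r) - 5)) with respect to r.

Let u = e^r, du = e^r dr.
The integral becomes ∫ du/((u-5)(u-6)); decompose into partial fractions.

log(exp(r) - 6) - log(exp(r) - 5) + C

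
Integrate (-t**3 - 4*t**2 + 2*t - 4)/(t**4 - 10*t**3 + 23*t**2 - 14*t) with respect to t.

2*log(t)/7 - 529*log(t - 7)/210 + 12*log(t - 2)/5 - 7*log(t - 1)/6 + C

Factor the denominator: t*(t - 7)*(t - 2)*(t - 1).
Partial-fraction decomposition: -7/(6*(t - 1)) + 12/(5*(t - 2)) - 529/(210*(t - 7)) + 2/(7*t).
Integrate each term: A/(t−a) contributes A·log|t−a|.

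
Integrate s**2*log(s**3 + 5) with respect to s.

s**3*log(s**3 + 5)/3 - s**3/3 + 5*log(s**3 + 5)/3 + C

Let u = s**3 + 5, so du = (3*s**2) ds.
The integral becomes (1/3)·∫ log(u) du; integrate by parts with u′=log(u), dv′=du.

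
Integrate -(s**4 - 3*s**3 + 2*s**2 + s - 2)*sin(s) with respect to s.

s**4*cos(s) - 4*s**3*sin(s) - 3*s**3*cos(s) + 9*s**2*sin(s) - 10*s**2*cos(s) + 20*s*sin(s) + 19*s*cos(s) - 19*sin(s) + 18*cos(s) + C

Use integration by parts with u = s**4 - 3*s**3 + 2*s**2 + s - 2, dv = -sin(s) ds, so v = cos(s).
Apply parts 4 times (tabular method): alternate signs, differentiate u down to 0, integrate dv up.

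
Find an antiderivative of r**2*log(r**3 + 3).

r**3*log(r**3 + 3)/3 - r**3/3 + log(r**3 + 3) + C

Let u = r**3 + 3, so du = (3*r**2) dr.
The integral becomes (1/3)·∫ log(u) du; integrate by parts with u′=log(u), dv′=du.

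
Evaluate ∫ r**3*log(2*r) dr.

r**4*(log(r) + log(2))/4 - r**4/16 + C

Use integration by parts with u = log(2*r), dv = r**3 dr.
Then du = 1/r dr and v = r**4/4.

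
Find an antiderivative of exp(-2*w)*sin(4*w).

-exp(-2*w)*sin(4*w)/10 - exp(-2*w)*cos(4*w)/5 + C

Let I denote the integral. Integrate by parts with u = sin(4*w), dv = exp(-2*w) dw, so v = -exp(-2*w)/2: I = -exp(-2*w)*sin(4*w)/2 + 2·∫ exp(-2*w)*cos(4*w) dw.
Apply parts again with u = cos(4*w), dv = exp(-2*w) dw: ∫ exp(-2*w)*cos(4*w) dw = -exp(-2*w)*cos(4*w)/2 − 2·I. Substituting back brings back I: I = -exp(-2*w)*sin(4*w)/2 - exp(-2*w)*cos(4*w) − 4·I.
Solving for I: (1 + 4)·I equals the remaining terms, so I = (1/5)·(-exp(-2*w)*sin(4*w)/2 - exp(-2*w)*cos(4*w)).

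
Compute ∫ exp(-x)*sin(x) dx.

Let I denote the integral. Integrate by parts with u = sin(x), dv = exp(-x) dx, so v = -exp(-x): I = -exp(-x)*sin(x) + ∫ exp(-x)*cos(x) dx.
Apply parts again with u = cos(x), dv = exp(-x) dx: ∫ exp(-x)*cos(x) dx = -exp(-x)*cos(x) − I. Substituting back brings back I: I = -exp(-x)*sin(x) - exp(-x)*cos(x) − I.
Solving for I: (1 + 1)·I equals the remaining terms, so I = (1/2)·(-exp(-x)*sin(x) - exp(-x)*cos(x)).

-exp(-x)*sin(x)/2 - exp(-x)*cos(x)/2 + C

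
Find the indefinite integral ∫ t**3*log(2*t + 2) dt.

t**4*log(2*t + 2)/4 - t**4/16 + t**3/12 - t**2/8 + t/4 - log(t + 1)/4 + C

Use integration by parts with u = log(2*t + 2), dv = t**3 dt.
Then du = 2/(2*t + 2) dt and v = t**4/4.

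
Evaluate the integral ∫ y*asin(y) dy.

Use integration by parts with u = arcsin(y), dv = y dy.
Then du = 1/sqrt(-y**2 + 1) dy.

y**2*asin(y)/2 + y*sqrt(-y**2 + 1)/4 - asin(y)/4 + C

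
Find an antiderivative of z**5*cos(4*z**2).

Let u = z², du = 2z dz; rewrite as (1/2)∫ u^2·cos(4u) du.
Now integrate by parts 2 times.

z**4*sin(4*z**2)/8 + z**2*cos(4*z**2)/16 - sin(4*z**2)/64 + C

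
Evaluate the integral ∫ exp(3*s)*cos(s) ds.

exp(3*s)*sin(s)/10 + 3*exp(3*s)*cos(s)/10 + C

Let I denote the integral. Integrate by parts with u = cos(s), dv = exp(3*s) ds, so v = exp(3*s)/3: I = exp(3*s)*cos(s)/3 + (1/3)·∫ exp(3*s)*sin(s) ds.
Apply parts again with u = sin(s), dv = exp(3*s) ds: ∫ exp(3*s)*sin(s) ds = exp(3*s)*sin(s)/3 − (1/3)·I. Substituting back brings back I: I = exp(3*s)*sin(s)/9 + exp(3*s)*cos(s)/3 − (1/9)·I.
Solving for I: (1 + 1/9)·I equals the remaining terms, so I = (9/10)·(exp(3*s)*sin(s)/9 + exp(3*s)*cos(s)/3).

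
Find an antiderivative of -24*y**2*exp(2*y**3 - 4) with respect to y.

-4*exp(2*y**3 - 4) + C

Let u = 2*y**3 - 4, so du = (6*y**2) dy.
Rewriting, the integral becomes -4·∫ e^u du = -4·e^u.
Substituting back, u = 2*y**3 - 4.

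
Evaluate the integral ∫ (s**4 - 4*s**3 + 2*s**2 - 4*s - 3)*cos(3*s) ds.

Use integration by parts with u = s**4 - 4*s**3 + 2*s**2 - 4*s - 3, dv = cos(3*s) ds, so v = sin(3*s)/3.
Apply parts 4 times (tabular method): alternate signs, differentiate u down to 0, integrate dv up.

s**4*sin(3*s)/3 - 4*s**3*sin(3*s)/3 + 4*s**3*cos(3*s)/9 + 2*s**2*sin(3*s)/9 - 4*s**2*cos(3*s)/3 - 4*s*sin(3*s)/9 + 4*s*cos(3*s)/27 - 85*sin(3*s)/81 - 4*cos(3*s)/27 + C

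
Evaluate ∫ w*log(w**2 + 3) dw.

w**2*log(w**2 + 3)/2 - w**2/2 + 3*log(w**2 + 3)/2 + C

Let u = w**2 + 3, so du = (2*w) dw.
The integral becomes (1/2)·∫ log(u) du; integrate by parts with u′=log(u), dv′=du.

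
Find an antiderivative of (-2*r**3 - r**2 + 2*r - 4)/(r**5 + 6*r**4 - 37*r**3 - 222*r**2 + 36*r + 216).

Factor the denominator: (r - 6)*(r - 1)*(r + 1)*(r + 6)**2.
Partial-fraction decomposition: 841/(8820*(r + 6)) - 19/(21*(r + 6)**2) - 1/(70*(r + 1)) + 1/(98*(r - 1)) - 23/(252*(r - 6)).
Integrate each term; A/(r−a) gives A·log|r−a|; A/(r−a)² gives −A/(r−a).

-23*log(r - 6)/252 + log(r - 1)/98 - log(r + 1)/70 + 841*log(r + 6)/8820 + 19/(21*r + 126) + C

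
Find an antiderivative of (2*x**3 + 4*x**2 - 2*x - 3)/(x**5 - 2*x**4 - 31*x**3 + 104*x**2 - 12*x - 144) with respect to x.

Factor the denominator: (x - 4)*(x - 3)*(x - 2)*(x + 1)*(x + 6).
Partial-fraction decomposition: -31/(400*(x + 6)) - 1/(300*(x + 1)) + 25/(48*(x - 2)) - 9/(4*(x - 3)) + 181/(100*(x - 4)).
Integrate each term: A/(x−a) contributes A·log|x−a|.

181*log(x - 4)/100 - 9*log(x - 3)/4 + 25*log(x - 2)/48 - log(x + 1)/300 - 31*log(x + 6)/400 + C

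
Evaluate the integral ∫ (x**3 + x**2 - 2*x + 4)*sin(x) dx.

-x**3*cos(x) + 3*x**2*sin(x) - x**2*cos(x) + 2*x*sin(x) + 8*x*cos(x) - 8*sin(x) - 2*cos(x) + C

Use integration by parts with u = x**3 + x**2 - 2*x + 4, dv = sin(x) dx, so v = -cos(x).
Apply parts 3 times (tabular method): alternate signs, differentiate u down to 0, integrate dv up.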